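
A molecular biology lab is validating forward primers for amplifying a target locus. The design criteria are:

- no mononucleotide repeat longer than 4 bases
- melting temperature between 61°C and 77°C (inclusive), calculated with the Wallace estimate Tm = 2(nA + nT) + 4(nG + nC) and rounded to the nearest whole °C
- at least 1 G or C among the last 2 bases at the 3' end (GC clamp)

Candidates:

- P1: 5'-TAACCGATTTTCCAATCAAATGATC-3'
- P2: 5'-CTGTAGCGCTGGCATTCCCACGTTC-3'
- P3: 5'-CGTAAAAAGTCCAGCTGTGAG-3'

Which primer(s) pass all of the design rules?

P1 only.

P1 (25 nt, A=9 T=8 G=2 C=6): longest run = 4 ✓; Tm = 2·17 + 4·8 = 66°C ✓; 3' end TC has 1 G/C ✓ — passes.
P2 (25 nt, A=3 T=7 G=6 C=9): longest run = 3 ✓; Tm = 2·10 + 4·15 = 80°C, outside 61–77°C ✗; 3' end TC has 1 G/C ✓ — fails.
P3 (21 nt, A=7 T=4 G=6 C=4): longest run = 5, exceeds 4 ✗; Tm = 2·11 + 4·10 = 62°C ✓; 3' end AG has 1 G/C ✓ — fails.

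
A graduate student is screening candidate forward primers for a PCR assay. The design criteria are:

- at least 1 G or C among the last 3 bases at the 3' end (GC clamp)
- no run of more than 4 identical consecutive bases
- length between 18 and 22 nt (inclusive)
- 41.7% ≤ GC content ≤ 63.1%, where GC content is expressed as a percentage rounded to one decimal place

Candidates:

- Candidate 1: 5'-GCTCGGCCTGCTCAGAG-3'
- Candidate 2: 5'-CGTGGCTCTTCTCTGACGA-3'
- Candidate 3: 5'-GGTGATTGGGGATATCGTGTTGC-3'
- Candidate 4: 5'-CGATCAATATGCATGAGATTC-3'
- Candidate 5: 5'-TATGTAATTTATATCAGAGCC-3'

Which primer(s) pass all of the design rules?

Candidate 1 (17 nt, A=2 T=3 G=6 C=6): 3' end GAG has 2 G/C ✓; longest run = 2 ✓; length 17, outside 18–22 ✗; GC 12/17 = 70.6%, outside 41.7–63.1% ✗ — fails.
Candidate 2 (19 nt, A=2 T=6 G=5 C=6): 3' end CGA has 2 G/C ✓; longest run = 2 ✓; length 19 ✓; GC 11/19 = 57.9% ✓ — passes.
Candidate 3 (23 nt, A=3 T=8 G=10 C=2): 3' end TGC has 2 G/C ✓; longest run = 4 ✓; length 23, outside 18–22 ✗; GC 12/23 = 52.2% ✓ — fails.
Candidate 4 (21 nt, A=7 T=6 G=4 C=4): 3' end TTC has 1 G/C ✓; longest run = 2 ✓; length 21 ✓; GC 8/21 = 38.1%, outside 41.7–63.1% ✗ — fails.
Candidate 5 (21 nt, A=7 T=8 G=3 C=3): 3' end GCC has 3 G/C ✓; longest run = 3 ✓; length 21 ✓; GC 6/21 = 28.6%, outside 41.7–63.1% ✗ — fails.

Candidate 2 only.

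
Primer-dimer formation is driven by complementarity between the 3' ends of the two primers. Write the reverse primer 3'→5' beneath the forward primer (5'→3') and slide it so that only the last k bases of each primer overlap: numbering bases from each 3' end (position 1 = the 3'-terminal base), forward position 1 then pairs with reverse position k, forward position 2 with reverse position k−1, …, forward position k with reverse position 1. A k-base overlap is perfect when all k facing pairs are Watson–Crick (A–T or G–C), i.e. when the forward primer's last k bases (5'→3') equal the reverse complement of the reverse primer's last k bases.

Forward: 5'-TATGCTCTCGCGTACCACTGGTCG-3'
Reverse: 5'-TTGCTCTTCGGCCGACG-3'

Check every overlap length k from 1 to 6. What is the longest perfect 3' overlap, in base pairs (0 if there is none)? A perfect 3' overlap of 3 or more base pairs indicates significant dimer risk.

Last 6 bases (5'→3') — forward …TGGTCG, reverse …CCGACG.
Reverse complement of the reverse primer's last 6 bases: CGTCGG; its first k bases are the reverse complement of the reverse primer's last k bases, so a perfect k-base overlap needs the forward primer's last k bases to equal them.
Comparing (forward last k vs required): k=1: G vs C ✗; k=2: CG vs CG ✓; k=3: TCG vs CGT ✗; k=4: GTCG vs CGTC ✗; k=5: GGTCG vs CGTCG ✗; k=6: TGGTCG vs CGTCGG ✗.
Only k = 2 is perfect, so the longest perfect 3' overlap is 2.

Longest perfect overlap: 2 complementary base pairs; below the dimer-risk threshold (threshold 3).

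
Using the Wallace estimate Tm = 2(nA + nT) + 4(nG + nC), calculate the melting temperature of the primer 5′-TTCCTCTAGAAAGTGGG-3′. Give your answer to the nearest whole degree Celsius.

Base counts: A=4, T=5, G=5, C=3 (length 17).
Tm = 2·(4+5) + 4·(5+3) = 2·9 + 4·8 = 18 + 32 = 50°C.

50°C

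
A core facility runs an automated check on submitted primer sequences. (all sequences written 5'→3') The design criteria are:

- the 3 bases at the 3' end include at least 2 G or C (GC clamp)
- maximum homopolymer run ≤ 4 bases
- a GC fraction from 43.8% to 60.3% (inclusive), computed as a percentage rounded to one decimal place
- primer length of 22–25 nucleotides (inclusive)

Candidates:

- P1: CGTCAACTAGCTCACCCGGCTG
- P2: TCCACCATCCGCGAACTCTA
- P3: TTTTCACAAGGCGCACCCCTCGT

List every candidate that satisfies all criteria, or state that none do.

P1 (22 nt, A=4 T=4 G=5 C=9): 3' end CTG has 2 G/C ✓; longest run = 3 ✓; GC 14/22 = 63.6%, outside 43.8–60.3% ✗; length 22 ✓ — fails.
P2 (20 nt, A=5 T=4 G=2 C=9): 3' end CTA has 1 G/C, need ≥2 ✗; longest run = 2 ✓; GC 11/20 = 55.0% ✓; length 20, outside 22–25 ✗ — fails.
P3 (23 nt, A=4 T=6 G=4 C=9): 3' end CGT has 2 G/C ✓; longest run = 4 ✓; GC 13/23 = 56.5% ✓; length 23 ✓ — passes.

P3 only.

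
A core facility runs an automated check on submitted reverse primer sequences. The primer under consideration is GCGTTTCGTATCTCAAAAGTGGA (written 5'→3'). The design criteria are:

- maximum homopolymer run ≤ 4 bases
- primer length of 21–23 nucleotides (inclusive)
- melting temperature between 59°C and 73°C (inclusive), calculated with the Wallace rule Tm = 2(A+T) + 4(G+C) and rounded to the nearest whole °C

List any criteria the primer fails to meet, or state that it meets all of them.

Meets all criteria.

Base counts: A=6, T=7, G=6, C=4 (length 23).
homopolymer run: longest run = 4 ✓
length: length 23 ✓
Tm: Tm = 2·13 + 4·10 = 66°C ✓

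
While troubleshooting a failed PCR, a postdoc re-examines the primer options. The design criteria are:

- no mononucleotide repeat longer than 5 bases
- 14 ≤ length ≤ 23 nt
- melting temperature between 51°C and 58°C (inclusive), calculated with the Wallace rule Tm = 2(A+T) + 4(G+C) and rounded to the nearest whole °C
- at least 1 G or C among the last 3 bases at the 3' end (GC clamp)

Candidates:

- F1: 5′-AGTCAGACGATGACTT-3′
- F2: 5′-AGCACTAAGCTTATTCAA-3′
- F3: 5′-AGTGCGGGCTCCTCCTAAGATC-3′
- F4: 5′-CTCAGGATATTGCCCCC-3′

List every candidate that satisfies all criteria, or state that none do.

F1 (16 nt, A=5 T=4 G=4 C=3): longest run = 2 ✓; length 16 ✓; Tm = 2·9 + 4·7 = 46°C, outside 51–58°C ✗; 3' end CTT has 1 G/C ✓ — fails.
F2 (18 nt, A=7 T=5 G=2 C=4): longest run = 2 ✓; length 18 ✓; Tm = 2·12 + 4·6 = 48°C, outside 51–58°C ✗; 3' end CAA has 1 G/C ✓ — fails.
F3 (22 nt, A=4 T=5 G=6 C=7): longest run = 3 ✓; length 22 ✓; Tm = 2·9 + 4·13 = 70°C, outside 51–58°C ✗; 3' end ATC has 1 G/C ✓ — fails.
F4 (17 nt, A=3 T=4 G=3 C=7): longest run = 5 ✓; length 17 ✓; Tm = 2·7 + 4·10 = 54°C ✓; 3' end CCC has 3 G/C ✓ — passes.

F4 only.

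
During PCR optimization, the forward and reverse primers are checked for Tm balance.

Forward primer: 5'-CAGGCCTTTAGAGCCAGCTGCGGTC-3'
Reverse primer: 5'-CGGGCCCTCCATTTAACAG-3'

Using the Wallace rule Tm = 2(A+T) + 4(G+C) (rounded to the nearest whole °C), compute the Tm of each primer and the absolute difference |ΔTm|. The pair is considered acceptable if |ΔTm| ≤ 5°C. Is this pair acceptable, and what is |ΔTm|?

|ΔTm| = 22°C; the pair is not acceptable.

Forward: A=4 T=5 G=8 C=8 → Tm = 2·9 + 4·16 = 82°C.
Reverse: A=4 T=4 G=4 C=7 → Tm = 2·8 + 4·11 = 60°C.
|ΔTm| = |82 − 60| = 22°C, > 5°C.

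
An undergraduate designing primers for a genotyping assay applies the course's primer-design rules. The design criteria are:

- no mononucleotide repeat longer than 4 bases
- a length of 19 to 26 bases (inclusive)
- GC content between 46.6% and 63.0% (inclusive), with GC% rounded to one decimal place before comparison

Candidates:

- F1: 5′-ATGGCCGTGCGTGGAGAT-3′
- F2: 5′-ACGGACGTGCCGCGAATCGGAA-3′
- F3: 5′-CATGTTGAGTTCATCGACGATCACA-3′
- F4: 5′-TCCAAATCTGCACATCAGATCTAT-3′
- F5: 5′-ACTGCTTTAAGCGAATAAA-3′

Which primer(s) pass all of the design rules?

None of the candidates satisfy all criteria.

F1 (18 nt, A=3 T=4 G=8 C=3): longest run = 2 ✓; length 18, outside 19–26 ✗; GC 11/18 = 61.1% ✓ — fails.
F2 (22 nt, A=6 T=2 G=8 C=6): longest run = 2 ✓; length 22 ✓; GC 14/22 = 63.6%, outside 46.6–63.0% ✗ — fails.
F3 (25 nt, A=7 T=7 G=5 C=6): longest run = 2 ✓; length 25 ✓; GC 11/25 = 44.0%, outside 46.6–63.0% ✗ — fails.
F4 (24 nt, A=8 T=7 G=2 C=7): longest run = 3 ✓; length 24 ✓; GC 9/24 = 37.5%, outside 46.6–63.0% ✗ — fails.
F5 (19 nt, A=8 T=5 G=3 C=3): longest run = 3 ✓; length 19 ✓; GC 6/19 = 31.6%, outside 46.6–63.0% ✗ — fails.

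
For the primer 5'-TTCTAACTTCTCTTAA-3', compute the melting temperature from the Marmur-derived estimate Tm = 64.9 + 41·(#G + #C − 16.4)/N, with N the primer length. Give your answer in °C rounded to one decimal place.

33.1°C

Base counts: A=4, T=8, G=0, C=4; G+C = 4, N = 16.
Tm = 64.9 + 41·(4 − 16.4)/16 = 64.9 + -508.40/16 = 33.1°C.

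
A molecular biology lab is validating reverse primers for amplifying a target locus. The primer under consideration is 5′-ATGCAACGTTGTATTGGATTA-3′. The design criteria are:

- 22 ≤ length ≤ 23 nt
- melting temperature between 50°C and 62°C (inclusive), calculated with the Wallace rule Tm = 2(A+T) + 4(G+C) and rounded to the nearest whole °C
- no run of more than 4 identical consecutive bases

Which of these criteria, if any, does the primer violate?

Base counts: A=6, T=8, G=5, C=2 (length 21).
length: length 21, outside 22–23 ✗
Tm: Tm = 2·14 + 4·7 = 56°C ✓
homopolymer run: longest run = 2 ✓

Fails: length.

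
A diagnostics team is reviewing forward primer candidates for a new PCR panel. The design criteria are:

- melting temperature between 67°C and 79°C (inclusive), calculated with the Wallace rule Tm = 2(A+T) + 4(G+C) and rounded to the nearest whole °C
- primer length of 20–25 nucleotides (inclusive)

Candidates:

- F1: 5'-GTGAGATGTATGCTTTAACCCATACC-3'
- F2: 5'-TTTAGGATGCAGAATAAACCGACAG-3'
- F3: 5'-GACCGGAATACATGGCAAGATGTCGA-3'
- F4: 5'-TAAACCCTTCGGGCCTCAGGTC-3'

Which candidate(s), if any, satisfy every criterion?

F2 and F4.

F1 (26 nt, A=7 T=8 G=5 C=6): Tm = 2·15 + 4·11 = 74°C ✓; length 26, outside 20–25 ✗ — fails.
F2 (25 nt, A=10 T=5 G=6 C=4): Tm = 2·15 + 4·10 = 70°C ✓; length 25 ✓ — passes.
F3 (26 nt, A=9 T=4 G=8 C=5): Tm = 2·13 + 4·13 = 78°C ✓; length 26, outside 20–25 ✗ — fails.
F4 (22 nt, A=4 T=5 G=5 C=8): Tm = 2·9 + 4·13 = 70°C ✓; length 22 ✓ — passes.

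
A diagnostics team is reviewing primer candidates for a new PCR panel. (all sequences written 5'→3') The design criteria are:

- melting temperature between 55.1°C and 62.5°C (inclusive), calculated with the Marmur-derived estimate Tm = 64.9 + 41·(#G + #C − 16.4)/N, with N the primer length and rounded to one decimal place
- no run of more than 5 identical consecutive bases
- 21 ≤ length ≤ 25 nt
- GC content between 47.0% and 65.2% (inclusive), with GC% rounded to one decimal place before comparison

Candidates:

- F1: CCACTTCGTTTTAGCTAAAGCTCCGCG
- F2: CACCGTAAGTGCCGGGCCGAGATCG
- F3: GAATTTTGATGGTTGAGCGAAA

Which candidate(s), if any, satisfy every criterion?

F1 (27 nt, A=5 T=8 G=5 C=9): Tm = 64.9 + 41·(14 − 16.4)/27 = 61.3°C ✓; longest run = 4 ✓; length 27, outside 21–25 ✗; GC 14/27 = 51.9% ✓ — fails.
F2 (25 nt, A=5 T=3 G=9 C=8): Tm = 64.9 + 41·(17 − 16.4)/25 = 65.9°C, outside 55.1–62.5°C ✗; longest run = 3 ✓; length 25 ✓; GC 17/25 = 68.0%, outside 47.0–65.2% ✗ — fails.
F3 (22 nt, A=7 T=7 G=7 C=1): Tm = 64.9 + 41·(8 − 16.4)/22 = 49.2°C, outside 55.1–62.5°C ✗; longest run = 4 ✓; length 22 ✓; GC 8/22 = 36.4%, outside 47.0–65.2% ✗ — fails.

None of the candidates satisfy all criteria.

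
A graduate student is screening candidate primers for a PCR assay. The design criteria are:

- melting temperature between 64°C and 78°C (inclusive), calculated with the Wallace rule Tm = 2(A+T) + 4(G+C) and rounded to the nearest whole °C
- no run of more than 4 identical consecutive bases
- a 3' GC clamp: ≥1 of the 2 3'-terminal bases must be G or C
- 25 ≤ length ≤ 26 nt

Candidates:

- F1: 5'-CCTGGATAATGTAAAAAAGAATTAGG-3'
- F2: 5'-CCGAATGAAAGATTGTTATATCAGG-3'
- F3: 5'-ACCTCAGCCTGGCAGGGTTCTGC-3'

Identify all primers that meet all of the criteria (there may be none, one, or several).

F1 (26 nt, A=12 T=6 G=6 C=2): Tm = 2·18 + 4·8 = 68°C ✓; longest run = 6, exceeds 4 ✗; 3' end GG has 2 G/C ✓; length 26 ✓ — fails.
F2 (25 nt, A=9 T=7 G=6 C=3): Tm = 2·16 + 4·9 = 68°C ✓; longest run = 3 ✓; 3' end GG has 2 G/C ✓; length 25 ✓ — passes.
F3 (23 nt, A=3 T=5 G=7 C=8): Tm = 2·8 + 4·15 = 76°C ✓; longest run = 3 ✓; 3' end GC has 2 G/C ✓; length 23, outside 25–26 ✗ — fails.

F2 only.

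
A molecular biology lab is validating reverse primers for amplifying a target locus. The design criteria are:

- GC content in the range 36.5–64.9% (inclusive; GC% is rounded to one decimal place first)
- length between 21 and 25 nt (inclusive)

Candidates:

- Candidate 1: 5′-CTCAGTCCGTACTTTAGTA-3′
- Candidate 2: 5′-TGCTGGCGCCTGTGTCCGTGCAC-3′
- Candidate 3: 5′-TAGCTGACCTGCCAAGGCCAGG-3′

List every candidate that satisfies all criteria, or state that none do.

Candidate 1 (19 nt, A=4 T=7 G=3 C=5): GC 8/19 = 42.1% ✓; length 19, outside 21–25 ✗ — fails.
Candidate 2 (23 nt, A=1 T=6 G=8 C=8): GC 16/23 = 69.6%, outside 36.5–64.9% ✗; length 23 ✓ — fails.
Candidate 3 (22 nt, A=5 T=3 G=7 C=7): GC 14/22 = 63.6% ✓; length 22 ✓ — passes.

Candidate 3 only.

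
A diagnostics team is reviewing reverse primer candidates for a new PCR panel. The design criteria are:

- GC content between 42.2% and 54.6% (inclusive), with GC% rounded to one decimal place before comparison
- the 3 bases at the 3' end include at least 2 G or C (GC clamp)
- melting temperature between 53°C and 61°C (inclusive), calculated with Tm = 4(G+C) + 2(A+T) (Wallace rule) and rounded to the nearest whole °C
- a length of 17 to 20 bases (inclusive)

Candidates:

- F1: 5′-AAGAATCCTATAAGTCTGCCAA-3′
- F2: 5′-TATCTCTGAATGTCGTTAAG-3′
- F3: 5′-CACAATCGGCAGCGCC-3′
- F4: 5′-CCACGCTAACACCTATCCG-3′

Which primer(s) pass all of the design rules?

F1 (22 nt, A=9 T=5 G=3 C=5): GC 8/22 = 36.4%, outside 42.2–54.6% ✗; 3' end CAA has 1 G/C, need ≥2 ✗; Tm = 2·14 + 4·8 = 60°C ✓; length 22, outside 17–20 ✗ — fails.
F2 (20 nt, A=5 T=8 G=4 C=3): GC 7/20 = 35.0%, outside 42.2–54.6% ✗; 3' end AAG has 1 G/C, need ≥2 ✗; Tm = 2·13 + 4·7 = 54°C ✓; length 20 ✓ — fails.
F3 (16 nt, A=4 T=1 G=4 C=7): GC 11/16 = 68.8%, outside 42.2–54.6% ✗; 3' end GCC has 3 G/C ✓; Tm = 2·5 + 4·11 = 54°C ✓; length 16, outside 17–20 ✗ — fails.
F4 (19 nt, A=5 T=3 G=2 C=9): GC 11/19 = 57.9%, outside 42.2–54.6% ✗; 3' end CCG has 3 G/C ✓; Tm = 2·8 + 4·11 = 60°C ✓; length 19 ✓ — fails.

None of the candidates satisfy all criteria.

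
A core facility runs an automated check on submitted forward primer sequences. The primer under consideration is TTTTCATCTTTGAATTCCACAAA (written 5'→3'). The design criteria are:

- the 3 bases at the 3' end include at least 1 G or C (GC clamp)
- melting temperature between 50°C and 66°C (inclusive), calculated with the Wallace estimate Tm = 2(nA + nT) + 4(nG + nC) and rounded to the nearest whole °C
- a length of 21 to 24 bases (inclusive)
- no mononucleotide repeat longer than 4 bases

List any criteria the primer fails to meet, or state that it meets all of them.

Fails: GC clamp.

Base counts: A=7, T=10, G=1, C=5 (length 23).
GC clamp: 3' end AAA has 0 G/C, need ≥1 ✗
Tm: Tm = 2·17 + 4·6 = 58°C ✓
length: length 23 ✓
homopolymer run: longest run = 4 ✓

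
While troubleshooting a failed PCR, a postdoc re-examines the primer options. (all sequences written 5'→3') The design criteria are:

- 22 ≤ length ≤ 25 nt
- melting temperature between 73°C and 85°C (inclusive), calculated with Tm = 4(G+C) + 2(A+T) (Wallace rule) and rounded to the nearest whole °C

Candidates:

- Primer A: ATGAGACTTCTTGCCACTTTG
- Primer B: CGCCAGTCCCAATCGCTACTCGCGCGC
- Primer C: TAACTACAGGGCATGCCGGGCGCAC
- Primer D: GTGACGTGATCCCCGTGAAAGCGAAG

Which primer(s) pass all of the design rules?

Primer A (21 nt, A=4 T=8 G=4 C=5): length 21, outside 22–25 ✗; Tm = 2·12 + 4·9 = 60°C, outside 73–85°C ✗ — fails.
Primer B (27 nt, A=4 T=4 G=6 C=13): length 27, outside 22–25 ✗; Tm = 2·8 + 4·19 = 92°C, outside 73–85°C ✗ — fails.
Primer C (25 nt, A=6 T=3 G=8 C=8): length 25 ✓; Tm = 2·9 + 4·16 = 82°C ✓ — passes.
Primer D (26 nt, A=7 T=4 G=9 C=6): length 26, outside 22–25 ✗; Tm = 2·11 + 4·15 = 82°C ✓ — fails.

Primer C only.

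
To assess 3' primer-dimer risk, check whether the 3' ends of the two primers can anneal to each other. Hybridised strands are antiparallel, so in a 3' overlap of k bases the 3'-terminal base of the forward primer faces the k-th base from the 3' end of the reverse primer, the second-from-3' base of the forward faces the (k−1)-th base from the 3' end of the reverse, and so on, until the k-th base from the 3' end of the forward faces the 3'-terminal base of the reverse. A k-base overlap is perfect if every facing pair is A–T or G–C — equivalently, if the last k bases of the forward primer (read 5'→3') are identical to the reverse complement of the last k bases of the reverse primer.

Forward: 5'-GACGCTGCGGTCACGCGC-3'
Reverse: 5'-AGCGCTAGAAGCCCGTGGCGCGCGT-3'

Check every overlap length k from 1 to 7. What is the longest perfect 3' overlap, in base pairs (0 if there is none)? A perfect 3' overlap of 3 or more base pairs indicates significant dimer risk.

Last 7 bases (5'→3') — forward …CACGCGC, reverse …CGCGCGT.
Reverse complement of the reverse primer's last 7 bases: ACGCGCG; its first k bases are the reverse complement of the reverse primer's last k bases, so a perfect k-base overlap needs the forward primer's last k bases to equal them.
Comparing (forward last k vs required): k=1: C vs A ✗; k=2: GC vs AC ✗; k=3: CGC vs ACG ✗; k=4: GCGC vs ACGC ✗; k=5: CGCGC vs ACGCG ✗; k=6: ACGCGC vs ACGCGC ✓; k=7: CACGCGC vs ACGCGCG ✗.
Only k = 6 is perfect, so the longest perfect 3' overlap is 6.

Longest perfect overlap: 6 complementary base pairs; significant dimer risk (threshold 3).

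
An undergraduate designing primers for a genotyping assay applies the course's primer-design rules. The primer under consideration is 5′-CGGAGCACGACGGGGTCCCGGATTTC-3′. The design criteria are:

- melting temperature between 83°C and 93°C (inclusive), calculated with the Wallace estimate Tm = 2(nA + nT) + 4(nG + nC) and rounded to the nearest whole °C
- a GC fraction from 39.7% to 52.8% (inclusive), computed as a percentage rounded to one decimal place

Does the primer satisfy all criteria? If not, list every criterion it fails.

Fails: GC content.

Base counts: A=4, T=4, G=10, C=8 (length 26).
Tm: Tm = 2·8 + 4·18 = 88°C ✓
GC content: GC 18/26 = 69.2%, outside 39.7–52.8% ✗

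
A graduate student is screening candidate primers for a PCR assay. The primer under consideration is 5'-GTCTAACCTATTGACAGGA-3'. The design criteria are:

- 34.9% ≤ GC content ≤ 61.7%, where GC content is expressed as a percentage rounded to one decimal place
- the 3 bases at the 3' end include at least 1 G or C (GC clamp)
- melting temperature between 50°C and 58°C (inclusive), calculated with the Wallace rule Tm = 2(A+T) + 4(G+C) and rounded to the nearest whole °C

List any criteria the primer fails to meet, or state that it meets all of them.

Base counts: A=6, T=5, G=4, C=4 (length 19).
GC content: GC 8/19 = 42.1% ✓
GC clamp: 3' end GGA has 2 G/C ✓
Tm: Tm = 2·11 + 4·8 = 54°C ✓

Meets all criteria.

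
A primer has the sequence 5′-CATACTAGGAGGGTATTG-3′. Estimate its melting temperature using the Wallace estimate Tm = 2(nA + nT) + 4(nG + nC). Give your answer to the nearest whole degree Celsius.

52°C

Base counts: A=5, T=5, G=6, C=2 (length 18).
Tm = 2·(5+5) + 4·(6+2) = 2·10 + 4·8 = 20 + 32 = 52°C.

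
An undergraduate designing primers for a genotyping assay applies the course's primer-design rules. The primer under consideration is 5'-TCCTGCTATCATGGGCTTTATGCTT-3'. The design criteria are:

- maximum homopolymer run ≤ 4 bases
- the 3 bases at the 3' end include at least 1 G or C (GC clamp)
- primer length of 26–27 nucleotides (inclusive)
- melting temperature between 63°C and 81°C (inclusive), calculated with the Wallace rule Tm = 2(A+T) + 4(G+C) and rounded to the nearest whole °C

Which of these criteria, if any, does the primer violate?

Fails: length.

Base counts: A=3, T=11, G=5, C=6 (length 25).
homopolymer run: longest run = 3 ✓
GC clamp: 3' end CTT has 1 G/C ✓
length: length 25, outside 26–27 ✗
Tm: Tm = 2·14 + 4·11 = 72°C ✓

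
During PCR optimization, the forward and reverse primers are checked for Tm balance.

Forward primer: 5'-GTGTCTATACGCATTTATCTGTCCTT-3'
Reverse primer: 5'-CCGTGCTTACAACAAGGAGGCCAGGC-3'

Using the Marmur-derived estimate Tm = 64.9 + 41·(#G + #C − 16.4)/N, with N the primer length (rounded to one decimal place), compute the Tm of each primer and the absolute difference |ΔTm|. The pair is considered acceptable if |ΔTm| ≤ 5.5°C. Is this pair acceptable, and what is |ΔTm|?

|ΔTm| = 9.5°C; the pair is not acceptable.

Forward: G+C = 10, N = 26 → Tm = 64.9 + 41·(10 − 16.4)/26 = 54.8°C.
Reverse: G+C = 16, N = 26 → Tm = 64.9 + 41·(16 − 16.4)/26 = 64.3°C.
|ΔTm| = |54.8 − 64.3| = 9.5°C, > 5.5°C.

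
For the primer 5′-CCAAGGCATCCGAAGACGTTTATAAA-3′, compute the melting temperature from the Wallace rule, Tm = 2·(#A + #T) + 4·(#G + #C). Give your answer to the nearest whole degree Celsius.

Base counts: A=10, T=5, G=5, C=6 (length 26).
Tm = 2·(10+5) + 4·(5+6) = 2·15 + 4·11 = 30 + 44 = 74°C.

74°C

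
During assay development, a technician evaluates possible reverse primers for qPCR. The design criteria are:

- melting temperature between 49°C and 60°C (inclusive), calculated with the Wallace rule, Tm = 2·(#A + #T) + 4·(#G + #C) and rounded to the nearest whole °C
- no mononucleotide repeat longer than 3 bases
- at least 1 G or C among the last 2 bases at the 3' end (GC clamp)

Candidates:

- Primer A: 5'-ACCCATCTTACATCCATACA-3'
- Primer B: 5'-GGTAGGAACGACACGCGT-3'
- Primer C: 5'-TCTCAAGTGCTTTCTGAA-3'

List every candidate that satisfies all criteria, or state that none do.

Primer A and Primer B.

Primer A (20 nt, A=7 T=5 G=0 C=8): Tm = 2·12 + 4·8 = 56°C ✓; longest run = 3 ✓; 3' end CA has 1 G/C ✓ — passes.
Primer B (18 nt, A=5 T=2 G=7 C=4): Tm = 2·7 + 4·11 = 58°C ✓; longest run = 2 ✓; 3' end GT has 1 G/C ✓ — passes.
Primer C (18 nt, A=4 T=7 G=3 C=4): Tm = 2·11 + 4·7 = 50°C ✓; longest run = 3 ✓; 3' end AA has 0 G/C, need ≥1 ✗ — fails.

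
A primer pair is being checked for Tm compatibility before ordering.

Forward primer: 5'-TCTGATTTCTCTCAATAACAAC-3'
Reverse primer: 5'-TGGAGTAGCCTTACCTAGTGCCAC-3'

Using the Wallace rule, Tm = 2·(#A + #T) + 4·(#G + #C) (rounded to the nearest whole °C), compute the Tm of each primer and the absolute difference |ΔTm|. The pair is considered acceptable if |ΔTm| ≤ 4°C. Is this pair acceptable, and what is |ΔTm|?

|ΔTm| = 16°C; the pair is not acceptable.

Forward: A=7 T=8 G=1 C=6 → Tm = 2·15 + 4·7 = 58°C.
Reverse: A=5 T=6 G=6 C=7 → Tm = 2·11 + 4·13 = 74°C.
|ΔTm| = |58 − 74| = 16°C, > 4°C.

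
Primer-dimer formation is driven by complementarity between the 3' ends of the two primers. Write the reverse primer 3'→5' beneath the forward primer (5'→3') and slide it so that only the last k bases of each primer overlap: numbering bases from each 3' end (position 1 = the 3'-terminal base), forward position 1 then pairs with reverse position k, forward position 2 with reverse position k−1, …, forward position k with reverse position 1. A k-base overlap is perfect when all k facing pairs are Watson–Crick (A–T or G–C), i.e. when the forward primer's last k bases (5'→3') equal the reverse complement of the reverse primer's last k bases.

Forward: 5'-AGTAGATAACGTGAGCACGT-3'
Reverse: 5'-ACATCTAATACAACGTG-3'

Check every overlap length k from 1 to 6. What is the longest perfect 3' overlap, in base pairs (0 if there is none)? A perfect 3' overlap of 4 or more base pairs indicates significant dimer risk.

Last 6 bases (5'→3') — forward …GCACGT, reverse …AACGTG.
Reverse complement of the reverse primer's last 6 bases: CACGTT; its first k bases are the reverse complement of the reverse primer's last k bases, so a perfect k-base overlap needs the forward primer's last k bases to equal them.
Comparing (forward last k vs required): k=1: T vs C ✗; k=2: GT vs CA ✗; k=3: CGT vs CAC ✗; k=4: ACGT vs CACG ✗; k=5: CACGT vs CACGT ✓; k=6: GCACGT vs CACGTT ✗.
Only k = 5 is perfect, so the longest perfect 3' overlap is 5.

Longest perfect overlap: 5 complementary base pairs; significant dimer risk (threshold 4).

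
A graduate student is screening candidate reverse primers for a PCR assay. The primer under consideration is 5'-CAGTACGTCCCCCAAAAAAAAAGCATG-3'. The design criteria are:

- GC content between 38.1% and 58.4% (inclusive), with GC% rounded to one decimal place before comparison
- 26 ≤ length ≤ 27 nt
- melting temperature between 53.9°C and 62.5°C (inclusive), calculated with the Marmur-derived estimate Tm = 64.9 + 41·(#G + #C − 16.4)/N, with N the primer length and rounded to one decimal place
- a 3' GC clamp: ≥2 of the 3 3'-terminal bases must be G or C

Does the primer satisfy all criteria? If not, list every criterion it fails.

Base counts: A=12, T=3, G=4, C=8 (length 27).
GC content: GC 12/27 = 44.4% ✓
length: length 27 ✓
Tm: Tm = 64.9 + 41·(12 − 16.4)/27 = 58.2°C ✓
GC clamp: 3' end ATG has 1 G/C, need ≥2 ✗

Fails: GC clamp.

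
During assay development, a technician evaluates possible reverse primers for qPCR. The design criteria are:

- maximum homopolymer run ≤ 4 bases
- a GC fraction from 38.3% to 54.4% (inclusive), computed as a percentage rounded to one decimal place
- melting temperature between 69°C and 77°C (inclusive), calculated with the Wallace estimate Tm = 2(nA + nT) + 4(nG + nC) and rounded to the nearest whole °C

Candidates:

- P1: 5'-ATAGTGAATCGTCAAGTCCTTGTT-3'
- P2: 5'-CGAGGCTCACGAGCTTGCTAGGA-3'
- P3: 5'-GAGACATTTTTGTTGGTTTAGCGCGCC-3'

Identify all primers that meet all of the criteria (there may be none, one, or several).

None of the candidates satisfy all criteria.

P1 (24 nt, A=6 T=9 G=5 C=4): longest run = 2 ✓; GC 9/24 = 37.5%, outside 38.3–54.4% ✗; Tm = 2·15 + 4·9 = 66°C, outside 69–77°C ✗ — fails.
P2 (23 nt, A=5 T=4 G=8 C=6): longest run = 2 ✓; GC 14/23 = 60.9%, outside 38.3–54.4% ✗; Tm = 2·9 + 4·14 = 74°C ✓ — fails.
P3 (27 nt, A=4 T=10 G=8 C=5): longest run = 5, exceeds 4 ✗; GC 13/27 = 48.1% ✓; Tm = 2·14 + 4·13 = 80°C, outside 69–77°C ✗ — fails.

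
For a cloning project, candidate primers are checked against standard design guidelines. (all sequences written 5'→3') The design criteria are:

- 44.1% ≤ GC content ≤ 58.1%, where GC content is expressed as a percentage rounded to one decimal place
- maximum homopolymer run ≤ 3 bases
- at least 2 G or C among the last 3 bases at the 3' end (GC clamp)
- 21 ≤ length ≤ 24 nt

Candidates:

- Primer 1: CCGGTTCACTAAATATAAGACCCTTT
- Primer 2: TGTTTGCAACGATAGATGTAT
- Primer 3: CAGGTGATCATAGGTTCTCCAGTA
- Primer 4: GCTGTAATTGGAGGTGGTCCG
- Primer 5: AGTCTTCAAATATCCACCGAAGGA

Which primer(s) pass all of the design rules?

Primer 4 only.

Primer 1 (26 nt, A=8 T=8 G=3 C=7): GC 10/26 = 38.5%, outside 44.1–58.1% ✗; longest run = 3 ✓; 3' end TTT has 0 G/C, need ≥2 ✗; length 26, outside 21–24 ✗ — fails.
Primer 2 (21 nt, A=6 T=8 G=5 C=2): GC 7/21 = 33.3%, outside 44.1–58.1% ✗; longest run = 3 ✓; 3' end TAT has 0 G/C, need ≥2 ✗; length 21 ✓ — fails.
Primer 3 (24 nt, A=6 T=7 G=6 C=5): GC 11/24 = 45.8% ✓; longest run = 2 ✓; 3' end GTA has 1 G/C, need ≥2 ✗; length 24 ✓ — fails.
Primer 4 (21 nt, A=3 T=6 G=9 C=3): GC 12/21 = 57.1% ✓; longest run = 2 ✓; 3' end CCG has 3 G/C ✓; length 21 ✓ — passes.
Primer 5 (24 nt, A=9 T=5 G=4 C=6): GC 10/24 = 41.7%, outside 44.1–58.1% ✗; longest run = 3 ✓; 3' end GGA has 2 G/C ✓; length 24 ✓ — fails.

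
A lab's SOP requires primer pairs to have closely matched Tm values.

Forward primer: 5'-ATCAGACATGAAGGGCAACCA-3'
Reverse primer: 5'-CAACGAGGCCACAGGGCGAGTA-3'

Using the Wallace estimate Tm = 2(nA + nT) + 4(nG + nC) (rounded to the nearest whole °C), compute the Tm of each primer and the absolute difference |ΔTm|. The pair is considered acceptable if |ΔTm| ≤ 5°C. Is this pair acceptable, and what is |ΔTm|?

Forward: A=9 T=2 G=5 C=5 → Tm = 2·11 + 4·10 = 62°C.
Reverse: A=7 T=1 G=8 C=6 → Tm = 2·8 + 4·14 = 72°C.
|ΔTm| = |62 − 72| = 10°C, > 5°C.

|ΔTm| = 10°C; the pair is not acceptable.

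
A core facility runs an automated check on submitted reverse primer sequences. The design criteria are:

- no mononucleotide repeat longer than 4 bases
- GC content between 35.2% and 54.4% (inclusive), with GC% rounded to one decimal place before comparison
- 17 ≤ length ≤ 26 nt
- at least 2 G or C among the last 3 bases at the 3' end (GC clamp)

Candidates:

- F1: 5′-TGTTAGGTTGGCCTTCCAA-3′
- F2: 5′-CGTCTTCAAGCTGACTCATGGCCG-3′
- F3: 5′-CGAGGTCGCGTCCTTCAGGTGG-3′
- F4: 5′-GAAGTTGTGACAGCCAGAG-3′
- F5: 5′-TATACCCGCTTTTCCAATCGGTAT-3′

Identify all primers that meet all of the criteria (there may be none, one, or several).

F1 (19 nt, A=3 T=7 G=5 C=4): longest run = 2 ✓; GC 9/19 = 47.4% ✓; length 19 ✓; 3' end CAA has 1 G/C, need ≥2 ✗ — fails.
F2 (24 nt, A=4 T=6 G=6 C=8): longest run = 2 ✓; GC 14/24 = 58.3%, outside 35.2–54.4% ✗; length 24 ✓; 3' end CCG has 3 G/C ✓ — fails.
F3 (22 nt, A=2 T=5 G=9 C=6): longest run = 2 ✓; GC 15/22 = 68.2%, outside 35.2–54.4% ✗; length 22 ✓; 3' end TGG has 2 G/C ✓ — fails.
F4 (19 nt, A=6 T=3 G=7 C=3): longest run = 2 ✓; GC 10/19 = 52.6% ✓; length 19 ✓; 3' end GAG has 2 G/C ✓ — passes.
F5 (24 nt, A=5 T=9 G=3 C=7): longest run = 4 ✓; GC 10/24 = 41.7% ✓; length 24 ✓; 3' end TAT has 0 G/C, need ≥2 ✗ — fails.

F4 only.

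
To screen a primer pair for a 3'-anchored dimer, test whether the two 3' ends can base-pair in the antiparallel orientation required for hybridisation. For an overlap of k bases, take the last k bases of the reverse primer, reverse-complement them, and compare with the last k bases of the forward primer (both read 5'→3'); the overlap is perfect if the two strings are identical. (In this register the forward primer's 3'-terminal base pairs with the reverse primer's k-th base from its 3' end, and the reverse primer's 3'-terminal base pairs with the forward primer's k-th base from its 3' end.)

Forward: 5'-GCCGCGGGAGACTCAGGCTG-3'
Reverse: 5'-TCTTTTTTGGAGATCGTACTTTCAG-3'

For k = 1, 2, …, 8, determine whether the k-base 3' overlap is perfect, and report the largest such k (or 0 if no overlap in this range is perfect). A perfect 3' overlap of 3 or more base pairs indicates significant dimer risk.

Longest perfect overlap: 3 complementary base pairs; significant dimer risk (threshold 3).

Last 8 bases (5'→3') — forward …TCAGGCTG, reverse …ACTTTCAG.
Reverse complement of the reverse primer's last 8 bases: CTGAAAGT; its first k bases are the reverse complement of the reverse primer's last k bases, so a perfect k-base overlap needs the forward primer's last k bases to equal them.
Comparing (forward last k vs required): k=1: G vs C ✗; k=2: TG vs CT ✗; k=3: CTG vs CTG ✓; k=4: GCTG vs CTGA ✗; k=5: GGCTG vs CTGAA ✗; k=6: AGGCTG vs CTGAAA ✗; k=7: CAGGCTG vs CTGAAAG ✗; k=8: TCAGGCTG vs CTGAAAGT ✗.
Only k = 3 is perfect, so the longest perfect 3' overlap is 3.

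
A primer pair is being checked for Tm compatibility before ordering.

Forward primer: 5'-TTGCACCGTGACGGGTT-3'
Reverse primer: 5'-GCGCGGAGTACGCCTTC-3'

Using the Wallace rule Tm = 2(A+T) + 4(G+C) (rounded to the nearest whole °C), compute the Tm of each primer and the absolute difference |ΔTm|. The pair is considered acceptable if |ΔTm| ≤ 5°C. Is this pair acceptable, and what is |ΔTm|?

Forward: A=2 T=5 G=6 C=4 → Tm = 2·7 + 4·10 = 54°C.
Reverse: A=2 T=3 G=6 C=6 → Tm = 2·5 + 4·12 = 58°C.
|ΔTm| = |54 − 58| = 4°C, ≤ 5°C.

|ΔTm| = 4°C; the pair is acceptable.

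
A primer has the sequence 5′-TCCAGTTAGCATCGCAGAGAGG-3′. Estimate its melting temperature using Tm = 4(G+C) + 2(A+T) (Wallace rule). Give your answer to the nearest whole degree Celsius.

Base counts: A=6, T=4, G=7, C=5 (length 22).
Tm = 2·(6+4) + 4·(7+5) = 2·10 + 4·12 = 20 + 48 = 68°C.

68°C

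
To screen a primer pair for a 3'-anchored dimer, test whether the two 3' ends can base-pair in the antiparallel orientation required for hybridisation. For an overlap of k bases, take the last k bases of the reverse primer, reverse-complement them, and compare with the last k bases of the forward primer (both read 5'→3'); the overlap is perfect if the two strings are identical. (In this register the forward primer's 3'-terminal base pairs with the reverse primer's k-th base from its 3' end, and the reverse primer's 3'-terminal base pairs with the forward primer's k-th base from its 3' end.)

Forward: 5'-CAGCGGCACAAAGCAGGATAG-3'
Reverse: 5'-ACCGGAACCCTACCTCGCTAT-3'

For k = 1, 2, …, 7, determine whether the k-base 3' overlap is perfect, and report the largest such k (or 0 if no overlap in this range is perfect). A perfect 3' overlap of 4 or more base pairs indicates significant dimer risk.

Last 7 bases (5'→3') — forward …AGGATAG, reverse …TCGCTAT.
Reverse complement of the reverse primer's last 7 bases: ATAGCGA; its first k bases are the reverse complement of the reverse primer's last k bases, so a perfect k-base overlap needs the forward primer's last k bases to equal them.
Comparing (forward last k vs required): k=1: G vs A ✗; k=2: AG vs AT ✗; k=3: TAG vs ATA ✗; k=4: ATAG vs ATAG ✓; k=5: GATAG vs ATAGC ✗; k=6: GGATAG vs ATAGCG ✗; k=7: AGGATAG vs ATAGCGA ✗.
Only k = 4 is perfect, so the longest perfect 3' overlap is 4.

Longest perfect overlap: 4 complementary base pairs; significant dimer risk (threshold 4).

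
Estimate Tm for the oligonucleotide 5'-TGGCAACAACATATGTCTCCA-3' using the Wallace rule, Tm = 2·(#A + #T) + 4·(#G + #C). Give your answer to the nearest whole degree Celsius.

Base counts: A=7, T=5, G=3, C=6 (length 21).
Tm = 2·(7+5) + 4·(3+6) = 2·12 + 4·9 = 24 + 36 = 60°C.

60°C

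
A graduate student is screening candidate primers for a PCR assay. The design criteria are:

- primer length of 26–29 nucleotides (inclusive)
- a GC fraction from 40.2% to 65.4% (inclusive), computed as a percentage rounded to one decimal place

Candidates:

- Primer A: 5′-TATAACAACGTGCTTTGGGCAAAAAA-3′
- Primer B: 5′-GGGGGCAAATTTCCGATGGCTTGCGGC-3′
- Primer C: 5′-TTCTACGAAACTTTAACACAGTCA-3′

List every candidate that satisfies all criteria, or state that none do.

Primer B only.

Primer A (26 nt, A=11 T=6 G=5 C=4): length 26 ✓; GC 9/26 = 34.6%, outside 40.2–65.4% ✗ — fails.
Primer B (27 nt, A=4 T=6 G=11 C=6): length 27 ✓; GC 17/27 = 63.0% ✓ — passes.
Primer C (24 nt, A=9 T=7 G=2 C=6): length 24, outside 26–29 ✗; GC 8/24 = 33.3%, outside 40.2–65.4% ✗ — fails.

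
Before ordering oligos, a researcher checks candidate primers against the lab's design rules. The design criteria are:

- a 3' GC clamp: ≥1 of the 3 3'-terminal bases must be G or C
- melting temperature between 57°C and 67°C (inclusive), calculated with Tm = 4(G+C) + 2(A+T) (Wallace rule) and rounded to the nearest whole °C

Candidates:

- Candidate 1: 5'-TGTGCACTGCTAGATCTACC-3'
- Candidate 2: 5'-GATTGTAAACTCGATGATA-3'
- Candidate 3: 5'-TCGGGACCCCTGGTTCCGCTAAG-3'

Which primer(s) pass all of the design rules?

Candidate 1 only.

Candidate 1 (20 nt, A=4 T=6 G=4 C=6): 3' end ACC has 2 G/C ✓; Tm = 2·10 + 4·10 = 60°C ✓ — passes.
Candidate 2 (19 nt, A=7 T=6 G=4 C=2): 3' end ATA has 0 G/C, need ≥1 ✗; Tm = 2·13 + 4·6 = 50°C, outside 57–67°C ✗ — fails.
Candidate 3 (23 nt, A=3 T=5 G=7 C=8): 3' end AAG has 1 G/C ✓; Tm = 2·8 + 4·15 = 76°C, outside 57–67°C ✗ — fails.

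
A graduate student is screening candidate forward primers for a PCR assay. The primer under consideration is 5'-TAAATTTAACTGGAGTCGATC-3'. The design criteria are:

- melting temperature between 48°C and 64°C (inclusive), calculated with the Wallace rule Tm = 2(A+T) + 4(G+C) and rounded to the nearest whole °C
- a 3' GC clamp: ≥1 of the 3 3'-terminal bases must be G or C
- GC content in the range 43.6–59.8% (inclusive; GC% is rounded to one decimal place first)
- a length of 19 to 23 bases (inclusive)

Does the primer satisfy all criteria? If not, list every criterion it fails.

Base counts: A=7, T=7, G=4, C=3 (length 21).
Tm: Tm = 2·14 + 4·7 = 56°C ✓
GC clamp: 3' end ATC has 1 G/C ✓
GC content: GC 7/21 = 33.3%, outside 43.6–59.8% ✗
length: length 21 ✓

Fails: GC content.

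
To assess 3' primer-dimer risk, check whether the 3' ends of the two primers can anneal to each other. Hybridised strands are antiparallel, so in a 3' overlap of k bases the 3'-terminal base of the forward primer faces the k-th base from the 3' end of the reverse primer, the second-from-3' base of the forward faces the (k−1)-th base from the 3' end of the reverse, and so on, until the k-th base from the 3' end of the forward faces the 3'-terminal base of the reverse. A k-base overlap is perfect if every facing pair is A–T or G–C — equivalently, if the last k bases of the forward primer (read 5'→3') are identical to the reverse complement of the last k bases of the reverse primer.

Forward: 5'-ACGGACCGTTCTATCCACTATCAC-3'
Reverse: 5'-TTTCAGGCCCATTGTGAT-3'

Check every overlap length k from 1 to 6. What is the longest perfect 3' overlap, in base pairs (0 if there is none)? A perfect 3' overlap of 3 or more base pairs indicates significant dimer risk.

Last 6 bases (5'→3') — forward …TATCAC, reverse …TGTGAT.
Reverse complement of the reverse primer's last 6 bases: ATCACA; its first k bases are the reverse complement of the reverse primer's last k bases, so a perfect k-base overlap needs the forward primer's last k bases to equal them.
Comparing (forward last k vs required): k=1: C vs A ✗; k=2: AC vs AT ✗; k=3: CAC vs ATC ✗; k=4: TCAC vs ATCA ✗; k=5: ATCAC vs ATCAC ✓; k=6: TATCAC vs ATCACA ✗.
Only k = 5 is perfect, so the longest perfect 3' overlap is 5.

Longest perfect overlap: 5 complementary base pairs; significant dimer risk (threshold 3).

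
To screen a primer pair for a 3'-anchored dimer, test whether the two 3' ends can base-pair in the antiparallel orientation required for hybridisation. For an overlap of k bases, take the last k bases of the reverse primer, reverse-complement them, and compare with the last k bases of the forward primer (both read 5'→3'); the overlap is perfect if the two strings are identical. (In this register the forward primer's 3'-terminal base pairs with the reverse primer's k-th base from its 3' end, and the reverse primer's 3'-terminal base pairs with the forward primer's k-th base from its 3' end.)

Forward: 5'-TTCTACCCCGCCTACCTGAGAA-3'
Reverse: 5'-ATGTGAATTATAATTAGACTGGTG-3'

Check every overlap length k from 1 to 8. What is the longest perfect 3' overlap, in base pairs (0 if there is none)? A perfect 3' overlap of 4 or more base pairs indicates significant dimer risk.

Longest perfect overlap: 0 complementary base pairs; below the dimer-risk threshold (threshold 4).

Last 8 bases (5'→3') — forward …CCTGAGAA, reverse …GACTGGTG.
Reverse complement of the reverse primer's last 8 bases: CACCAGTC; its first k bases are the reverse complement of the reverse primer's last k bases, so a perfect k-base overlap needs the forward primer's last k bases to equal them.
Comparing (forward last k vs required): k=1: A vs C ✗; k=2: AA vs CA ✗; k=3: GAA vs CAC ✗; k=4: AGAA vs CACC ✗; k=5: GAGAA vs CACCA ✗; k=6: TGAGAA vs CACCAG ✗; k=7: CTGAGAA vs CACCAGT ✗; k=8: CCTGAGAA vs CACCAGTC ✗.
No overlap length from 1 to 8 is perfect, so the longest perfect 3' overlap is 0.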